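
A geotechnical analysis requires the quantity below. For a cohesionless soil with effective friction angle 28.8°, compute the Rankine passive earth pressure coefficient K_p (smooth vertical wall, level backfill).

2.86

K_p = (1 + sin φ)/(1 − sin φ) = tan²(45° + 28.8°/2) = 2.859.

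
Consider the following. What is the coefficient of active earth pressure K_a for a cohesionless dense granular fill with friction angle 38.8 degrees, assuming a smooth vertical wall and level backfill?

K_a = (1 − sin φ)/(1 + sin φ) = (1 − sin 38.8°)/(1 + sin 38.8°) = 0.2296.

0.230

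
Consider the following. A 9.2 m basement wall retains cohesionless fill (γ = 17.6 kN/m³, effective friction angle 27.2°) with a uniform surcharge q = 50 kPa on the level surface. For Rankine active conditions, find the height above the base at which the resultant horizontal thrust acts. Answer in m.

3.65 m

K_a = 0.3726.
Triangular part P₁ = ½K_aγH² = 277.5 at H/3 = 3.067 m; rectangular part P₂ = K_a q H = 171.4 at H/2 = 4.600 m.
ȳ = (P₁·3.067 + P₂·4.600)/(P₁+P₂) = 3.652 m.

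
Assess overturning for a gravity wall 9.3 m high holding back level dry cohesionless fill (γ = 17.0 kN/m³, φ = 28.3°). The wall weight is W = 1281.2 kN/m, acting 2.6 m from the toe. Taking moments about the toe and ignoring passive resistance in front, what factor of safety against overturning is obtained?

4.10

K_a = tan²(45° − 28.3°/2) = 0.3568.
P_a = ½K_aγH² = 0.5×0.3568×17.0×9.3² = 262.3 kN/m, acting at H/3 = 3.100 m above the base.
Overturning moment M_o = P_a × H/3 = 262.3 × 3.100 = 813.1.
Resisting moment M_r = W × 2.6 = 1281.2 × 2.6 = 3331.
FS_overturning = M_r/M_o = 3331/813.1 = 4.097.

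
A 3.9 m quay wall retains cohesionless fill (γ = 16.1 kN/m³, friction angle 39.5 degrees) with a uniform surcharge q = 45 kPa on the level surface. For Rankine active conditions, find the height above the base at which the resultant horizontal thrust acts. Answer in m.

1.68 m

K_a = 0.2224.
Triangular part P₁ = ½K_aγH² = 27.24 at H/3 = 1.300 m; rectangular part P₂ = K_a q H = 39.04 at H/2 = 1.950 m.
ȳ = (P₁·1.300 + P₂·1.950)/(P₁+P₂) = 1.683 m.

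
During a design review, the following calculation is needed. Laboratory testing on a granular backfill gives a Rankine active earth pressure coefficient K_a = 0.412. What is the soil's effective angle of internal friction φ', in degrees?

24.6°

K_a = tan²(45° − φ/2) ⇒ 45° − φ/2 = arctan(√0.412) = 32.70°.
φ = 2(45° − 32.70°) = 24.61°.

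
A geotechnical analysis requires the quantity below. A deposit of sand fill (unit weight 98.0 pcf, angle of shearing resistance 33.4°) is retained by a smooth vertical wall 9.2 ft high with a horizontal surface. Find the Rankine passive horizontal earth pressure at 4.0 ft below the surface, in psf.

K_p = (1 + sin φ)/(1 − sin φ) = 3.449.
σ_h = K_p γ z = 3.449 × 98.0 × 4.0 = 1352 psf.

1350 psf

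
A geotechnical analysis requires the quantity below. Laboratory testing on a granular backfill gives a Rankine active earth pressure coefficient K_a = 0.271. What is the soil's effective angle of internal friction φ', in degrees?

35.0°

K_a = tan²(45° − φ/2) ⇒ 45° − φ/2 = arctan(√0.271) = 27.50°.
φ = 2(45° − 27.50°) = 35.00°.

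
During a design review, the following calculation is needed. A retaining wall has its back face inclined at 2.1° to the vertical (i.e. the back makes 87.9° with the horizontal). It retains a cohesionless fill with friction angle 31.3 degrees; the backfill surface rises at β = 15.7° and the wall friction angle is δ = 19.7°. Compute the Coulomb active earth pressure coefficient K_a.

K_a = sin²(α+φ) / [sin²α · sin(α−δ) · (1 + √{sin(φ+δ)sin(φ−β) / (sin(α−δ)sin(α+β))})²].
With α = 87.9°, φ = 31.3°, δ = 19.7°, β = 15.7°: K_a = 0.3746.

0.375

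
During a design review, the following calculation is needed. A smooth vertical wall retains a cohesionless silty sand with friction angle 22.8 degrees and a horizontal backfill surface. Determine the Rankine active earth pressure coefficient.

0.441

K_a = (1 − sin φ)/(1 + sin φ) = (1 − sin 22.8°)/(1 + sin 22.8°) = 0.4414.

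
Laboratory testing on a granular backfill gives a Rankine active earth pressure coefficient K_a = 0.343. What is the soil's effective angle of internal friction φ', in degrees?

29.3°

K_a = tan²(45° − φ/2) ⇒ 45° − φ/2 = arctan(√0.343) = 30.36°.
φ = 2(45° − 30.36°) = 29.29°.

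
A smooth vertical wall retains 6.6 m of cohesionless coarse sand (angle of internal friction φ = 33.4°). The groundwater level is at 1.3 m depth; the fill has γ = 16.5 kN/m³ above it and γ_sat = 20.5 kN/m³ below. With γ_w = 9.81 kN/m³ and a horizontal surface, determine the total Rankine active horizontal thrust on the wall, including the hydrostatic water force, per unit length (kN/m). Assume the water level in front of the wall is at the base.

K_a = tan²(45° − φ/2) = 0.2899.
γ' = 20.5 − 9.81 = 10.69 kN/m³. Depth below WT = 5.3 m.
σ'_h at WT = K_a γ d_w = 6.219 kPa; at base = 6.219 + K_a γ' × 5.3 = 22.64 kPa.
P₁ (0–1.3 m) = ½×6.219×1.3 = 4.042. P₂ (1.3–6.6 m) = ½(6.219+22.64)×5.3 = 76.49.
P_w = ½ γ_w h₂² = 0.5×9.81×5.3² = 137.8. Total = 4.042+76.49+137.8 = 218.3 kN/m.

218 kN/m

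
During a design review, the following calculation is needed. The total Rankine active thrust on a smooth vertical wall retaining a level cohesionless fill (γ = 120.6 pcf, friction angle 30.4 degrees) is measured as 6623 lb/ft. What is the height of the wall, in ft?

K_a = 0.3280. P_a = ½ K_a γ H² ⇒ H = √(2P_a/(K_a γ)).
H = √(2×6623/(0.3280×120.6)) = 18.30 ft.

18.3 ft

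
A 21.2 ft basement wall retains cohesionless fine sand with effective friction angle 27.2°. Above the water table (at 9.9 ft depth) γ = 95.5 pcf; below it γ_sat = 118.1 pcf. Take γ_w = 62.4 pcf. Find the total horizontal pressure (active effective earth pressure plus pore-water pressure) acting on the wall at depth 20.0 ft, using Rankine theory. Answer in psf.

K_a = (1 − sin φ)/(1 + sin φ) = 0.3726.
γ' = 118.1 − 62.4 = 55.70 pcf.
Effective vertical stress at 20.0 ft: σ'_v = 95.5×9.9 + 55.70×10.1 = 1508 psf.
σ'_h = K_a σ'_v = 0.3726 × 1508 = 561.9 psf; u = γ_w × 10.1 = 630.2 psf.
Total σ_h = 561.9 + 630.2 = 1192 psf.

1190 psf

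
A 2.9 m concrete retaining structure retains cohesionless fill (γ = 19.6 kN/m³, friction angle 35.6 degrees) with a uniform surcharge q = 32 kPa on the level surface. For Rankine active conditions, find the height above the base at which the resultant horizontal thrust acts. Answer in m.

1.22 m

K_a = 0.2641.
Triangular part P₁ = ½K_aγH² = 21.77 at H/3 = 0.9667 m; rectangular part P₂ = K_a q H = 24.51 at H/2 = 1.450 m.
ȳ = (P₁·0.9667 + P₂·1.450)/(P₁+P₂) = 1.223 m.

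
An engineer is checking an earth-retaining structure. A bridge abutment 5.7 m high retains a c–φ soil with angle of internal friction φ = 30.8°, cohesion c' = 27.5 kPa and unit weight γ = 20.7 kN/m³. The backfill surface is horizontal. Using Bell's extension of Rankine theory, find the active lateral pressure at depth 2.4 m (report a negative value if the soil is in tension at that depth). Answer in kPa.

-15.2 kPa

K_a = (1 − sin φ)/(1 + sin φ) = 0.3227.
σ_a = K_a γ z − 2c√K_a = 0.3227×20.7×2.4 − 2×27.5×0.5681 = -15.21 kPa.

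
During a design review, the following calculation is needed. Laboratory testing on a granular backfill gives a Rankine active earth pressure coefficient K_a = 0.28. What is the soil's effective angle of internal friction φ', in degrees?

34.2°

K_a = tan²(45° − φ/2) ⇒ 45° − φ/2 = arctan(√0.28) = 27.89°.
φ = 2(45° − 27.89°) = 34.23°.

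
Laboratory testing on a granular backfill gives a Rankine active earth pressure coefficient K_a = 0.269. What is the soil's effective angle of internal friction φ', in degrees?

K_a = tan²(45° − φ/2) ⇒ 45° − φ/2 = arctan(√0.269) = 27.41°.
φ = 2(45° − 27.41°) = 35.17°.

35.2°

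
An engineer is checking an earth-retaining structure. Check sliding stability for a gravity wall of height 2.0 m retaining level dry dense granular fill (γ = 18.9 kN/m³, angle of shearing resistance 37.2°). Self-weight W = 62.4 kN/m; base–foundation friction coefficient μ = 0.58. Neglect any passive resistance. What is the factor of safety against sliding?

K_a = tan²(45° − 37.2°/2) = 0.2464.
P_a = ½K_aγH² = 0.5×0.2464×18.9×2.0² = 9.315 kN/m, acting at H/3 = 0.6667 m above the base.
FS_sliding = μW / P_a = 0.58×62.4 / 9.315 = 3.886.

3.89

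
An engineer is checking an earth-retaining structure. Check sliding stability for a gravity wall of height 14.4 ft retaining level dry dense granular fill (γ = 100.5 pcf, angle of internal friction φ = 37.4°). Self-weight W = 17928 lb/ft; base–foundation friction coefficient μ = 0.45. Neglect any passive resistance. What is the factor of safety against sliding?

3.17

K_a = tan²(45° − 37.4°/2) = 0.2443.
P_a = ½K_aγH² = 0.5×0.2443×100.5×14.4² = 2545 lb/ft, acting at H/3 = 4.800 ft above the base.
FS_sliding = μW / P_a = 0.45×17928 / 2545 = 3.170.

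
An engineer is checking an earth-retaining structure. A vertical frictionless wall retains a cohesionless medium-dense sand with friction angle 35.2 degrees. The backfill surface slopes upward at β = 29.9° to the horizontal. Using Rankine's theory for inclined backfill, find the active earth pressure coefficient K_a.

0.433

K_a = cos β · (cos β − √(cos²β − cos²φ)) / (cos β + √(cos²β − cos²φ)).
cos β = 0.8669, cos φ = 0.8171, √(cos²β − cos²φ) = 0.2895.
K_a = 0.8669 × (0.8669 − 0.2895)/(0.8669 + 0.2895) = 0.4329.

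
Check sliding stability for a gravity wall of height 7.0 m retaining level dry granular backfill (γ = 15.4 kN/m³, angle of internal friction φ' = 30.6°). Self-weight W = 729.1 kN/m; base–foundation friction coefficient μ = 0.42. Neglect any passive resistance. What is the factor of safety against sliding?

2.49

K_a = tan²(45° − 30.6°/2) = 0.3253.
P_a = ½K_aγH² = 0.5×0.3253×15.4×7.0² = 122.8 kN/m, acting at H/3 = 2.333 m above the base.
FS_sliding = μW / P_a = 0.42×729.1 / 122.8 = 2.495.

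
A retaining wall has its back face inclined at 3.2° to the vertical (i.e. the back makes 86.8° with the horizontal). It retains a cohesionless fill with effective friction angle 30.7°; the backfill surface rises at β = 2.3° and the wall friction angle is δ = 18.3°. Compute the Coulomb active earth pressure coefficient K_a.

0.323

K_a = sin²(α+φ) / [sin²α · sin(α−δ) · (1 + √{sin(φ+δ)sin(φ−β) / (sin(α−δ)sin(α+β))})²].
With α = 86.8°, φ = 30.7°, δ = 18.3°, β = 2.3°: K_a = 0.3228.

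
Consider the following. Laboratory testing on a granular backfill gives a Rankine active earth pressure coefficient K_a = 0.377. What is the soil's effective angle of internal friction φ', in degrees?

K_a = tan²(45° − φ/2) ⇒ 45° − φ/2 = arctan(√0.377) = 31.55°.
φ = 2(45° − 31.55°) = 26.90°.

26.9°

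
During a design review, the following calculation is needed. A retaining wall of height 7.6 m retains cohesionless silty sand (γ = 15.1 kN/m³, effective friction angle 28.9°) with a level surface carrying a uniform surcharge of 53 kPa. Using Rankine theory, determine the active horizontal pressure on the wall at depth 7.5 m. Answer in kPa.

K_a = (1 − sin φ)/(1 + sin φ) = 0.3484.
σ_v = γz + q = 15.1 × 7.5 + 53 = 166.2 kPa.
σ_h = K_a σ_v = 0.3484 × 166.2 = 57.92 kPa.

57.9 kPa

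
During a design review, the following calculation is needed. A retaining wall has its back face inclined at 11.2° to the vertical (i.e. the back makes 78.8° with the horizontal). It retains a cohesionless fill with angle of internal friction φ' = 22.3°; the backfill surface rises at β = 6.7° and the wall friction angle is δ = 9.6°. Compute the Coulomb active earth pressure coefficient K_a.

0.554

K_a = sin²(α+φ) / [sin²α · sin(α−δ) · (1 + √{sin(φ+δ)sin(φ−β) / (sin(α−δ)sin(α+β))})²].
With α = 78.8°, φ = 22.3°, δ = 9.6°, β = 6.7°: K_a = 0.5536.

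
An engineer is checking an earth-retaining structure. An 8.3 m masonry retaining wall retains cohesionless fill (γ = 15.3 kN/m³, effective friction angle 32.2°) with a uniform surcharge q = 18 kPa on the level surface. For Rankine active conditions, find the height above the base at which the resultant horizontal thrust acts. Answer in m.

3.07 m

K_a = 0.3047.
Triangular part P₁ = ½K_aγH² = 160.6 at H/3 = 2.767 m; rectangular part P₂ = K_a q H = 45.53 at H/2 = 4.150 m.
ȳ = (P₁·2.767 + P₂·4.150)/(P₁+P₂) = 3.072 m.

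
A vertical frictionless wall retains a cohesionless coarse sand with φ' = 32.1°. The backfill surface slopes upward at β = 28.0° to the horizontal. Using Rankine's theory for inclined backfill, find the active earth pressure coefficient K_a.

0.495

K_a = cos β · (cos β − √(cos²β − cos²φ)) / (cos β + √(cos²β − cos²φ)).
cos β = 0.8829, cos φ = 0.8471, √(cos²β − cos²φ) = 0.2490.
K_a = 0.8829 × (0.8829 − 0.2490)/(0.8829 + 0.2490) = 0.4945.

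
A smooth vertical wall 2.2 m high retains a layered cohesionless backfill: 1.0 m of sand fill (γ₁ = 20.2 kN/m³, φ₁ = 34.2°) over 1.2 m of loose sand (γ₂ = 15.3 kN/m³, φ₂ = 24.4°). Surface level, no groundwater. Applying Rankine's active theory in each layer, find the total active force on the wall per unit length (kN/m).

17.5 kN/m

K_a1 = tan²(45°−34.2°/2) = 0.2803; K_a2 = tan²(45°−24.4°/2) = 0.4153.
Layer 1: σ at base = K_a1 γ₁ h₁ = 5.663 kPa; P₁ = ½×5.663×1.0 = 2.831.
Layer 2: σ_v at top = γ₁h₁ = 20.20; σ_h top = K_a2×20.20 = 8.390; σ_h base = K_a2×(20.20+15.3×1.2) = 16.01.
P₂ = ½(8.390+16.01)×1.2 = 14.64. Total P_a = 2.831+14.64 = 17.47 kN/m.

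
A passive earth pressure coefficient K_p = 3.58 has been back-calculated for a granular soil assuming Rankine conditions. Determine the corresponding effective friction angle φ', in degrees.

34.3°

K_p = (1+sin φ)/(1−sin φ) ⇒ sin φ = (K_p − 1)/(K_p + 1) = 0.5633.
φ = arcsin(0.5633) = 34.29°.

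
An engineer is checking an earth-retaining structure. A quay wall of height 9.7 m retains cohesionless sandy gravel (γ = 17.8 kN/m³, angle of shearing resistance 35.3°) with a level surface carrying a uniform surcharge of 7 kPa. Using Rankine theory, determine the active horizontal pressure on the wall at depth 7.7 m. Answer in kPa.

K_a = (1 − sin φ)/(1 + sin φ) = 0.2675.
σ_v = γz + q = 17.8 × 7.7 + 7 = 144.1 kPa.
σ_h = K_a σ_v = 0.2675 × 144.1 = 38.54 kPa.

38.5 kPa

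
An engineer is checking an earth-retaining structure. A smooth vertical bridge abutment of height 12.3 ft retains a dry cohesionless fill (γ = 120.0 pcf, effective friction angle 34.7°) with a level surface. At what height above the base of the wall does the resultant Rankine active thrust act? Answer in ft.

4.10 ft

K_a = 0.2745.
The pressure distribution is triangular, so the resultant acts at H/3 above the base = 12.3/3 = 4.100 ft.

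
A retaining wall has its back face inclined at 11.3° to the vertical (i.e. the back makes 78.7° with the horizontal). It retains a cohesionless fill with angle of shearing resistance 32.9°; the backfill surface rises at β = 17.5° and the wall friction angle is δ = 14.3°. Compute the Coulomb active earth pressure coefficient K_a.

0.464

K_a = sin²(α+φ) / [sin²α · sin(α−δ) · (1 + √{sin(φ+δ)sin(φ−β) / (sin(α−δ)sin(α+β))})²].
With α = 78.7°, φ = 32.9°, δ = 14.3°, β = 17.5°: K_a = 0.4637.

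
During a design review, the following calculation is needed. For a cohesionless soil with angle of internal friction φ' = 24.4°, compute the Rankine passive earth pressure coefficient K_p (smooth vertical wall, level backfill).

2.41

K_p = (1 + sin φ)/(1 − sin φ) = tan²(45° + 24.4°/2) = 2.408.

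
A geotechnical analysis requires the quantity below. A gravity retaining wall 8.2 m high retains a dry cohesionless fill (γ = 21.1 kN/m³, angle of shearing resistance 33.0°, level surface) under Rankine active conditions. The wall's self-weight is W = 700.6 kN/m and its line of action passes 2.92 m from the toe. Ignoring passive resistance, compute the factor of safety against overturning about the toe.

K_a = tan²(45° − 33.0°/2) = 0.2948.
P_a = ½K_aγH² = 0.5×0.2948×21.1×8.2² = 209.1 kN/m, acting at H/3 = 2.733 m above the base.
Overturning moment M_o = P_a × H/3 = 209.1 × 2.733 = 571.6.
Resisting moment M_r = W × 2.92 = 700.6 × 2.92 = 2046.
FS_overturning = M_r/M_o = 2046/571.6 = 3.579.

3.58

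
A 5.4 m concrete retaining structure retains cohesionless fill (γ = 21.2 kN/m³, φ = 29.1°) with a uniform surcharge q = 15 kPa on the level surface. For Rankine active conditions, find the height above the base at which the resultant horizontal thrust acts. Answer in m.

K_a = 0.3456.
Triangular part P₁ = ½K_aγH² = 106.8 at H/3 = 1.800 m; rectangular part P₂ = K_a q H = 27.99 at H/2 = 2.700 m.
ȳ = (P₁·1.800 + P₂·2.700)/(P₁+P₂) = 1.987 m.

1.99 m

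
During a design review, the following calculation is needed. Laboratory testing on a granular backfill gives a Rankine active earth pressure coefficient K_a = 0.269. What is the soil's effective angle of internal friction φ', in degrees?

35.2°

K_a = tan²(45° − φ/2) ⇒ 45° − φ/2 = arctan(√0.269) = 27.41°.
φ = 2(45° − 27.41°) = 35.17°.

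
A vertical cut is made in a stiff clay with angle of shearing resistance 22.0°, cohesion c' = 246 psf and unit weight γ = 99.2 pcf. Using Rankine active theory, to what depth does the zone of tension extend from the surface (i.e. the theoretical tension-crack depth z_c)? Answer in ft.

7.35 ft

K_a = tan²(45° − 22.0°/2) = 0.4550; √K_a = 0.6745.
The active pressure is zero where K_a γ z = 2c√K_a, so z_c = 2c/(γ√K_a) = 2×246/(99.2×0.6745) = 7.353 ft.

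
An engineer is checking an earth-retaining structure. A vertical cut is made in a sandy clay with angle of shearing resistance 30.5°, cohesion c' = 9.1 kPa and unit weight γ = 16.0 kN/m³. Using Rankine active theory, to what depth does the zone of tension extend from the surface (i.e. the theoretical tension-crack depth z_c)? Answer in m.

1.99 m

K_a = tan²(45° − 30.5°/2) = 0.3267; √K_a = 0.5715.
The active pressure is zero where K_a γ z = 2c√K_a, so z_c = 2c/(γ√K_a) = 2×9.1/(16.0×0.5715) = 1.990 m.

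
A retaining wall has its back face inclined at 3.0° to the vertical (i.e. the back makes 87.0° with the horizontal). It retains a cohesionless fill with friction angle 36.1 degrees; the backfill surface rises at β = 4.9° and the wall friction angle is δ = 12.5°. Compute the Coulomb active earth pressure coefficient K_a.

K_a = sin²(α+φ) / [sin²α · sin(α−δ) · (1 + √{sin(φ+δ)sin(φ−β) / (sin(α−δ)sin(α+β))})²].
With α = 87.0°, φ = 36.1°, δ = 12.5°, β = 4.9°: K_a = 0.2731.

0.273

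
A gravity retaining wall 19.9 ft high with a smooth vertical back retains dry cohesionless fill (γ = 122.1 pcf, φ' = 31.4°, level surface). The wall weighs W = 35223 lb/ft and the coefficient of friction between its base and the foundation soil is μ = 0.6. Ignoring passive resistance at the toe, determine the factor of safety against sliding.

2.78

K_a = tan²(45° − 31.4°/2) = 0.3149.
P_a = ½K_aγH² = 0.5×0.3149×122.1×19.9² = 7614 lb/ft, acting at H/3 = 6.633 ft above the base.
FS_sliding = μW / P_a = 0.6×35223 / 7614 = 2.776.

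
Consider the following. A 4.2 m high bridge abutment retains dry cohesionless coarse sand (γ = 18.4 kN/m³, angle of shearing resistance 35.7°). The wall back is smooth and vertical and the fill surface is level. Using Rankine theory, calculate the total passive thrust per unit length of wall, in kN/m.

K_p = tan²(45° + φ/2) = 3.802.
P_p = ½ K_p γ H² = 0.5 × 3.802 × 18.4 × 4.2² = 617.1 kN/m.

617 kN/m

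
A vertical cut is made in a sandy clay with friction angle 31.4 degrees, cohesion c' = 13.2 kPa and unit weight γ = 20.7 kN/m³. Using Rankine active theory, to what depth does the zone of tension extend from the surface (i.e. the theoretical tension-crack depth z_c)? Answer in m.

K_a = tan²(45° − 31.4°/2) = 0.3149; √K_a = 0.5612.
The active pressure is zero where K_a γ z = 2c√K_a, so z_c = 2c/(γ√K_a) = 2×13.2/(20.7×0.5612) = 2.273 m.

2.27 m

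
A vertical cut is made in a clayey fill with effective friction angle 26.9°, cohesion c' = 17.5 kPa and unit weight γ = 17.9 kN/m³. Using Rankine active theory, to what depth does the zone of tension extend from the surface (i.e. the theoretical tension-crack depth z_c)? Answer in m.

3.18 m

K_a = tan²(45° − 26.9°/2) = 0.3770; √K_a = 0.6140.
The active pressure is zero where K_a γ z = 2c√K_a, so z_c = 2c/(γ√K_a) = 2×17.5/(17.9×0.6140) = 3.185 m.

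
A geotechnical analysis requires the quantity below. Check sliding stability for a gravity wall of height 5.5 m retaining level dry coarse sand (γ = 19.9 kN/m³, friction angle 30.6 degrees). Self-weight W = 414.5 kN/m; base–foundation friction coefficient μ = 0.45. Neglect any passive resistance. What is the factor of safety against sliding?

K_a = tan²(45° − 30.6°/2) = 0.3253.
P_a = ½K_aγH² = 0.5×0.3253×19.9×5.5² = 97.92 kN/m, acting at H/3 = 1.833 m above the base.
FS_sliding = μW / P_a = 0.45×414.5 / 97.92 = 1.905.

1.90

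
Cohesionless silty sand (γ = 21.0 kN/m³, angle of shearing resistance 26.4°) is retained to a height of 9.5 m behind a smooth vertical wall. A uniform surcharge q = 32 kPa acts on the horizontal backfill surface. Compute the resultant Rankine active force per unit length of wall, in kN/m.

481 kN/m

K_a = tan²(45° − φ/2) = 0.3844.
Soil triangle: ½ K_a γ H² = 0.5×0.3844×21.0×9.5² = 364.3 kN/m.
Surcharge rectangle: K_a q H = 0.3844×32×9.5 = 116.9 kN/m.
Total = 364.3 + 116.9 = 481.2 kN/m.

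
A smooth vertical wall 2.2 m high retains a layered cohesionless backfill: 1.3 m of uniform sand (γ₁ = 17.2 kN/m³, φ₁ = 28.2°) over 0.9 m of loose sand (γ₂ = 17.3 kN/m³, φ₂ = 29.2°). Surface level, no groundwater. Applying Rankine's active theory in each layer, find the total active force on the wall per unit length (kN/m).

K_a1 = tan²(45°−28.2°/2) = 0.3582; K_a2 = tan²(45°−29.2°/2) = 0.3442.
Layer 1: σ at base = K_a1 γ₁ h₁ = 8.009 kPa; P₁ = ½×8.009×1.3 = 5.206.
Layer 2: σ_v at top = γ₁h₁ = 22.36; σ_h top = K_a2×22.36 = 7.697; σ_h base = K_a2×(22.36+17.3×0.9) = 13.06.
P₂ = ½(7.697+13.06)×0.9 = 9.339. Total P_a = 5.206+9.339 = 14.54 kN/m.

14.5 kN/m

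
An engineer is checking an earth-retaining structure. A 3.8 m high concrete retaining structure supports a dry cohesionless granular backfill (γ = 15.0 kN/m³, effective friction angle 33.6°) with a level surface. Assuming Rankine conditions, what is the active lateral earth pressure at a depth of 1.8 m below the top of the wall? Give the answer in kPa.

7.76 kPa

K_a = (1 − sin φ)/(1 + sin φ) = 0.2875.
σ_h = K_a γ z = 0.2875 × 15.0 × 1.8 = 7.763 kPa.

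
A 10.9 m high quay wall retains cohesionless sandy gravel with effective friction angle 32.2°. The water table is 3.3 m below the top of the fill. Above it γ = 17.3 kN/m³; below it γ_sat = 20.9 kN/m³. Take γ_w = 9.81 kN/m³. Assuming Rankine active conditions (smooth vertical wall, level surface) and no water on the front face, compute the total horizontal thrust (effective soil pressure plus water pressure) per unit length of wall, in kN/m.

542 kN/m

K_a = tan²(45° − φ/2) = 0.3047.
γ' = 20.9 − 9.81 = 11.09 kN/m³. Depth below WT = 7.6 m.
σ'_h at WT = K_a γ d_w = 17.40 kPa; at base = 17.40 + K_a γ' × 7.6 = 43.08 kPa.
P₁ (0–3.3 m) = ½×17.40×3.3 = 28.71. P₂ (3.3–10.9 m) = ½(17.40+43.08)×7.6 = 229.8.
P_w = ½ γ_w h₂² = 0.5×9.81×7.6² = 283.3. Total = 28.71+229.8+283.3 = 541.8 kN/m.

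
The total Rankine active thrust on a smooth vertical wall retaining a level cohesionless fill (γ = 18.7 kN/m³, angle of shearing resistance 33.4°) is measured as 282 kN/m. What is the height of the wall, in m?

10.2 m

K_a = 0.2899. P_a = ½ K_a γ H² ⇒ H = √(2P_a/(K_a γ)).
H = √(2×282/(0.2899×18.7)) = 10.20 m.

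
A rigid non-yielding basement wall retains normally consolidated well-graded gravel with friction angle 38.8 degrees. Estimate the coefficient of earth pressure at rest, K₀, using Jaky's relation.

0.373

K₀ = 1 − sin φ' = 1 − sin 38.8° = 0.3734.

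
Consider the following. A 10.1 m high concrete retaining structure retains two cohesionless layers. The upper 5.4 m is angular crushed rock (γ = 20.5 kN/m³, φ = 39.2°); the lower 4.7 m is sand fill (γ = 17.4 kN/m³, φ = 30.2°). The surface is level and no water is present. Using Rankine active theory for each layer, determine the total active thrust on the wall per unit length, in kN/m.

303 kN/m

K_a1 = tan²(45°−39.2°/2) = 0.2255; K_a2 = tan²(45°−30.2°/2) = 0.3307.
Layer 1: σ at base = K_a1 γ₁ h₁ = 24.96 kPa; P₁ = ½×24.96×5.4 = 67.39.
Layer 2: σ_v at top = γ₁h₁ = 110.7; σ_h top = K_a2×110.7 = 36.60; σ_h base = K_a2×(110.7+17.4×4.7) = 63.64.
P₂ = ½(36.60+63.64)×4.7 = 235.6. Total P_a = 67.39+235.6 = 303.0 kN/m.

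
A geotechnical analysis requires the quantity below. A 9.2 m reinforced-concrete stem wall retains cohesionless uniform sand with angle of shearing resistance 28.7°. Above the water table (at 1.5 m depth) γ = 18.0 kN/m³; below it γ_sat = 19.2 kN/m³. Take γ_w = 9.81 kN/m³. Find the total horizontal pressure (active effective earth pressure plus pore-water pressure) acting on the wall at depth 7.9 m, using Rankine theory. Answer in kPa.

93.4 kPa

K_a = (1 − sin φ)/(1 + sin φ) = 0.3511.
γ' = 19.2 − 9.81 = 9.390 kN/m³.
Effective vertical stress at 7.9 m: σ'_v = 18.0×1.5 + 9.390×6.40 = 87.10 kPa.
σ'_h = K_a σ'_v = 0.3511 × 87.10 = 30.58 kPa; u = γ_w × 6.40 = 62.78 kPa.
Total σ_h = 30.58 + 62.78 = 93.37 kPa.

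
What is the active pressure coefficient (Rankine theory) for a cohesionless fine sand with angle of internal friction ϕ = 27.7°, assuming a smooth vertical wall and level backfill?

K_a = tan²(45° − φ/2) = tan²(31.15°) = 0.3653.

0.365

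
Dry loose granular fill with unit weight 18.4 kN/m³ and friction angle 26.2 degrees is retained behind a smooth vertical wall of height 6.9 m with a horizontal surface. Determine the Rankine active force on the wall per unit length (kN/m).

K_a = tan²(45° − φ/2) = 0.3874.
P_a = ½ K_a γ H² = 0.5 × 0.3874 × 18.4 × 6.9² = 169.7 kN/m.

170 kN/m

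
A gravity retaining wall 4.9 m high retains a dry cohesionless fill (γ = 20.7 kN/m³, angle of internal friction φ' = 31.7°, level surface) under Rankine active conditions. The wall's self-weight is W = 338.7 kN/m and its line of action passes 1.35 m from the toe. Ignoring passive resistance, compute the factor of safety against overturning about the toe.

K_a = tan²(45° − 31.7°/2) = 0.3111.
P_a = ½K_aγH² = 0.5×0.3111×20.7×4.9² = 77.30 kN/m, acting at H/3 = 1.633 m above the base.
Overturning moment M_o = P_a × H/3 = 77.30 × 1.633 = 126.3.
Resisting moment M_r = W × 1.35 = 338.7 × 1.35 = 457.2.
FS_overturning = M_r/M_o = 457.2/126.3 = 3.621.

3.62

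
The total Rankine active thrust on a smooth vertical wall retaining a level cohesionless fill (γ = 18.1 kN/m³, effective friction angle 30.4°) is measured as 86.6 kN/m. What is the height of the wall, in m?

K_a = 0.3280. P_a = ½ K_a γ H² ⇒ H = √(2P_a/(K_a γ)).
H = √(2×86.6/(0.3280×18.1)) = 5.401 m.

5.40 m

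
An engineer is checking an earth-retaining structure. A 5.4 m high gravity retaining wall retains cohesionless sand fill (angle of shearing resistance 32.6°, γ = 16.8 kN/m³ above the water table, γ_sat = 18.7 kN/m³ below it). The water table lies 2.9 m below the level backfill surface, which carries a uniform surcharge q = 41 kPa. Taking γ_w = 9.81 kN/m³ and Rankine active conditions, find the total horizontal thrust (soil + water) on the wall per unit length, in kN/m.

K_a = tan²(45° − φ/2) = 0.2997.
γ' = 18.7 − 9.81 = 8.890 kN/m³. h₂ = H − d_w = 2.5 m.
σ'_h: at surface K_a·q = 12.29; at WT K_a(q+γd_w) = 26.89; at base K_a(q+γd_w+γ'h₂) = 33.55 kPa.
P₁ = ½(12.29+26.89)×2.9 = 56.81; P₂ = ½(26.89+33.55)×2.5 = 75.56; P_w = ½γ_w h₂² = 30.66.
Total = 56.81+75.56+30.66 = 163.0 kN/m.

163 kN/m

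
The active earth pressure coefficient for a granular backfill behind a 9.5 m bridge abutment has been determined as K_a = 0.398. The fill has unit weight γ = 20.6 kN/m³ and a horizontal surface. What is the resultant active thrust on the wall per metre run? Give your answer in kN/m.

370 kN/m

P = ½ K_a γ H² = 0.5 × 0.398 × 20.6 × 9.5² = 370.0 kN/m.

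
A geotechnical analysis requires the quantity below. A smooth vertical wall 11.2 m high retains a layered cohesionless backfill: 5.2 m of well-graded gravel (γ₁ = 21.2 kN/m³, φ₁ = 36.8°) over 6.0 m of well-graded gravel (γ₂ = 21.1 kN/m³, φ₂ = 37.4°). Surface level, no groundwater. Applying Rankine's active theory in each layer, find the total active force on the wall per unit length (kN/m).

326 kN/m

K_a1 = tan²(45°−36.8°/2) = 0.2508; K_a2 = tan²(45°−37.4°/2) = 0.2443.
Layer 1: σ at base = K_a1 γ₁ h₁ = 27.64 kPa; P₁ = ½×27.64×5.2 = 71.87.
Layer 2: σ_v at top = γ₁h₁ = 110.2; σ_h top = K_a2×110.2 = 26.93; σ_h base = K_a2×(110.2+21.1×6.0) = 57.85.
P₂ = ½(26.93+57.85)×6.0 = 254.3. Total P_a = 71.87+254.3 = 326.2 kN/m.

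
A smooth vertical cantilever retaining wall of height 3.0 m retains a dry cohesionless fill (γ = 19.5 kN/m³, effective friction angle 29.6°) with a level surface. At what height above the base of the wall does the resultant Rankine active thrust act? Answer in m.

1.00 m

K_a = 0.3387.
The pressure distribution is triangular, so the resultant acts at H/3 above the base = 3.0/3 = 1.000 m.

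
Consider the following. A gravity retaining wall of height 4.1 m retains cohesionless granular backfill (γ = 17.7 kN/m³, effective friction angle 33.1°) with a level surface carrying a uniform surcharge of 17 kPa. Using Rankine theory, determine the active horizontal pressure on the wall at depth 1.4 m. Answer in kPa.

12.3 kPa

K_a = (1 − sin φ)/(1 + sin φ) = 0.2936.
σ_v = γz + q = 17.7 × 1.4 + 17 = 41.78 kPa.
σ_h = K_a σ_v = 0.2936 × 41.78 = 12.27 kPa.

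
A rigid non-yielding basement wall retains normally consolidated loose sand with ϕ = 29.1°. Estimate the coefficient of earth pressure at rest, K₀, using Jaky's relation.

0.514

K₀ = 1 − sin φ' = 1 − sin 29.1° = 0.5137.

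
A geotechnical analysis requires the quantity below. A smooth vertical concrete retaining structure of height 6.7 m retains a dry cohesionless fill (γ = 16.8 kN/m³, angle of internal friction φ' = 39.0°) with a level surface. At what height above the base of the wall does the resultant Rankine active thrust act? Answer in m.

2.23 m

K_a = 0.2275.
The pressure distribution is triangular, so the resultant acts at H/3 above the base = 6.7/3 = 2.233 m.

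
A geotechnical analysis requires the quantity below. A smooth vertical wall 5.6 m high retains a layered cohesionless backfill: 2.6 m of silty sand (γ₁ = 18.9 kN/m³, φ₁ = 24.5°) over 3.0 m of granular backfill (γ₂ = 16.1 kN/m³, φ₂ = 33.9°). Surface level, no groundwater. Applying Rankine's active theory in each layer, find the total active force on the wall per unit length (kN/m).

88.9 kN/m

K_a1 = tan²(45°−24.5°/2) = 0.4137; K_a2 = tan²(45°−33.9°/2) = 0.2839.
Layer 1: σ at base = K_a1 γ₁ h₁ = 20.33 kPa; P₁ = ½×20.33×2.6 = 26.43.
Layer 2: σ_v at top = γ₁h₁ = 49.14; σ_h top = K_a2×49.14 = 13.95; σ_h base = K_a2×(49.14+16.1×3.0) = 27.66.
P₂ = ½(13.95+27.66)×3.0 = 62.42. Total P_a = 26.43+62.42 = 88.85 kN/m.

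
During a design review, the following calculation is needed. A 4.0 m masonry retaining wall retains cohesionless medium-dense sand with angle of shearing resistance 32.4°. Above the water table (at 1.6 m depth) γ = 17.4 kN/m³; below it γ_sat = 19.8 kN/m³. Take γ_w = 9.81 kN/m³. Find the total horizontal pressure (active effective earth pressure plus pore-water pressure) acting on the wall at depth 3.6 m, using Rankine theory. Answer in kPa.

34.1 kPa

K_a = (1 − sin φ)/(1 + sin φ) = 0.3022.
γ' = 19.8 − 9.81 = 9.990 kN/m³.
Effective vertical stress at 3.6 m: σ'_v = 17.4×1.6 + 9.990×2.00 = 47.82 kPa.
σ'_h = K_a σ'_v = 0.3022 × 47.82 = 14.45 kPa; u = γ_w × 2.00 = 19.62 kPa.
Total σ_h = 14.45 + 19.62 = 34.07 kPa.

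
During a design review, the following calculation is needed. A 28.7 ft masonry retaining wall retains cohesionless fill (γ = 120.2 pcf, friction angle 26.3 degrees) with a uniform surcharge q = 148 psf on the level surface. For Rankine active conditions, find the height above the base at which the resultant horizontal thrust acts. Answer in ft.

K_a = 0.3859.
Triangular part P₁ = ½K_aγH² = 19110 at H/3 = 9.567 ft; rectangular part P₂ = K_a q H = 1639 at H/2 = 14.35 ft.
ȳ = (P₁·9.567 + P₂·14.35)/(P₁+P₂) = 9.945 ft.

9.94 ft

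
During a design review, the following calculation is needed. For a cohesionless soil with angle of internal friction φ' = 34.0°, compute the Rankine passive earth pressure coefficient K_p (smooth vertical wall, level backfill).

K_p = (1 + sin φ)/(1 − sin φ) = tan²(45° + 34.0°/2) = 3.537.

3.54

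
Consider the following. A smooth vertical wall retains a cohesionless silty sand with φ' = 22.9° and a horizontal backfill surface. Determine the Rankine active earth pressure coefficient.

K_a = (1 − sin φ)/(1 + sin φ) = (1 − sin 22.9°)/(1 + sin 22.9°) = 0.4398.

0.440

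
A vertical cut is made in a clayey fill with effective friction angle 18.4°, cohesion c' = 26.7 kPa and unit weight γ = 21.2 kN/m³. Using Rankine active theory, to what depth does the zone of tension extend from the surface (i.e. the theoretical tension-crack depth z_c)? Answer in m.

K_a = tan²(45° − 18.4°/2) = 0.5202; √K_a = 0.7212.
The active pressure is zero where K_a γ z = 2c√K_a, so z_c = 2c/(γ√K_a) = 2×26.7/(21.2×0.7212) = 3.492 m.

3.49 m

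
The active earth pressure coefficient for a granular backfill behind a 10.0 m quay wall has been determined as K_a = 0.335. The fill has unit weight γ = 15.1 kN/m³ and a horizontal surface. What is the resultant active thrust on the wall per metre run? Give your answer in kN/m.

P = ½ K_a γ H² = 0.5 × 0.335 × 15.1 × 10.0² = 252.9 kN/m.

253 kN/m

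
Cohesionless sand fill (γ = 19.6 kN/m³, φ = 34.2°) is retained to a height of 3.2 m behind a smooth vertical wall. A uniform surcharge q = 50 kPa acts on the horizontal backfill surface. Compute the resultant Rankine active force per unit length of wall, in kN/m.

73.0 kN/m

K_a = tan²(45° − φ/2) = 0.2803.
Soil triangle: ½ K_a γ H² = 0.5×0.2803×19.6×3.2² = 28.13 kN/m.
Surcharge rectangle: K_a q H = 0.2803×50×3.2 = 44.85 kN/m.
Total = 28.13 + 44.85 = 72.99 kN/m.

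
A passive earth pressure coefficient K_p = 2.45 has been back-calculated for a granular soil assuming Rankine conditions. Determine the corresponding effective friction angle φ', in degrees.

24.9°

K_p = (1+sin φ)/(1−sin φ) ⇒ sin φ = (K_p − 1)/(K_p + 1) = 0.4203.
φ = arcsin(0.4203) = 24.85°.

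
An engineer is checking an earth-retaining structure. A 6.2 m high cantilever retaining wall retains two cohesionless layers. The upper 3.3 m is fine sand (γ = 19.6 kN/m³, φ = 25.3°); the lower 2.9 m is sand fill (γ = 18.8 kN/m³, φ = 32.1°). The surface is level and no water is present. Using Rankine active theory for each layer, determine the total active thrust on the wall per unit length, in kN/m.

K_a1 = tan²(45°−25.3°/2) = 0.4012; K_a2 = tan²(45°−32.1°/2) = 0.3060.
Layer 1: σ at base = K_a1 γ₁ h₁ = 25.95 kPa; P₁ = ½×25.95×3.3 = 42.82.
Layer 2: σ_v at top = γ₁h₁ = 64.68; σ_h top = K_a2×64.68 = 19.79; σ_h base = K_a2×(64.68+18.8×2.9) = 36.47.
P₂ = ½(19.79+36.47)×2.9 = 81.59. Total P_a = 42.82+81.59 = 124.4 kN/m.

124 kN/m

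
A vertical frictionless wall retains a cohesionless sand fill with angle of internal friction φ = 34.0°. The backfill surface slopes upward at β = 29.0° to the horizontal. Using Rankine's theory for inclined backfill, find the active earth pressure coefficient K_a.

K_a = cos β · (cos β − √(cos²β − cos²φ)) / (cos β + √(cos²β − cos²φ)).
cos β = 0.8746, cos φ = 0.8290, √(cos²β − cos²φ) = 0.2787.
K_a = 0.8746 × (0.8746 − 0.2787)/(0.8746 + 0.2787) = 0.4520.

0.452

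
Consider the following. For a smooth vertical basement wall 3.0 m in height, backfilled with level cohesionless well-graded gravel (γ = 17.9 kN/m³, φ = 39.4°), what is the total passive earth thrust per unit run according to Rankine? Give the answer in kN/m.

K_p = tan²(45° + φ/2) = 4.475.
P_p = ½ K_p γ H² = 0.5 × 4.475 × 17.9 × 3.0² = 360.5 kN/m.

360 kN/m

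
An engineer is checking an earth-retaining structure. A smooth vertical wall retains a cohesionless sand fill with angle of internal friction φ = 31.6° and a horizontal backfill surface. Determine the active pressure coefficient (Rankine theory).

K_a = tan²(45° − φ/2) = tan²(29.20°) = 0.3123.

0.312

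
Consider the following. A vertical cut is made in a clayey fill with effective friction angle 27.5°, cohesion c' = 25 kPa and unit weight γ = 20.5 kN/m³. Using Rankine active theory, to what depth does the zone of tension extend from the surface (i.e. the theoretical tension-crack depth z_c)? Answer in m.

4.02 m

K_a = tan²(45° − 27.5°/2) = 0.3682; √K_a = 0.6068.
The active pressure is zero where K_a γ z = 2c√K_a, so z_c = 2c/(γ√K_a) = 2×25/(20.5×0.6068) = 4.019 m.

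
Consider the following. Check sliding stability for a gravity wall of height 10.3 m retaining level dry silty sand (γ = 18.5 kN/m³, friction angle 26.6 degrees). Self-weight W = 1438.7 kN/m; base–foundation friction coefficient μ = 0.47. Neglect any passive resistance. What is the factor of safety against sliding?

K_a = tan²(45° − 26.6°/2) = 0.3814.
P_a = ½K_aγH² = 0.5×0.3814×18.5×10.3² = 374.3 kN/m, acting at H/3 = 3.433 m above the base.
FS_sliding = μW / P_a = 0.47×1438.7 / 374.3 = 1.806.

1.81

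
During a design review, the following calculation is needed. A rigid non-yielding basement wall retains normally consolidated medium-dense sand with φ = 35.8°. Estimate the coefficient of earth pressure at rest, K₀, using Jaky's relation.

K₀ = 1 − sin φ' = 1 − sin 35.8° = 0.4150.

0.415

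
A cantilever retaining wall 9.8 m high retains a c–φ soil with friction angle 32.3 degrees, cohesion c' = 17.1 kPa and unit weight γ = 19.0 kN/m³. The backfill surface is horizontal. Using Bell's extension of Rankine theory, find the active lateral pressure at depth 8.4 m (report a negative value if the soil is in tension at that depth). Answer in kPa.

29.6 kPa

K_a = (1 − sin φ)/(1 + sin φ) = 0.3035.
σ_a = K_a γ z − 2c√K_a = 0.3035×19.0×8.4 − 2×17.1×0.5509 = 29.60 kPa.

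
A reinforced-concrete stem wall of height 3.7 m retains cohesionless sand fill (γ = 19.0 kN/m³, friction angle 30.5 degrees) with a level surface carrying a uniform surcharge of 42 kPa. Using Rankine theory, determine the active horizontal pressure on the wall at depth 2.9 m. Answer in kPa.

K_a = (1 − sin φ)/(1 + sin φ) = 0.3267.
σ_v = γz + q = 19.0 × 2.9 + 42 = 97.10 kPa.
σ_h = K_a σ_v = 0.3267 × 97.10 = 31.72 kPa.

31.7 kPa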